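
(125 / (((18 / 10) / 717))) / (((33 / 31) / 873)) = 449170625 / 11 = 40833693.18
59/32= 1.84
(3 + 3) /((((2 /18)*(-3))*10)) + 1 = -4 /5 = -0.80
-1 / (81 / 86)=-86 / 81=-1.06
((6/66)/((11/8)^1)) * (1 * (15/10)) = 12/121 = 0.10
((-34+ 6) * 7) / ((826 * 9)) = -14 / 531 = -0.03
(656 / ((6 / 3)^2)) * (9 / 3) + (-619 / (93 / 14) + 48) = 41554 / 93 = 446.82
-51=-51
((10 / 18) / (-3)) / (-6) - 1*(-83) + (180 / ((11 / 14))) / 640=1188791 / 14256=83.39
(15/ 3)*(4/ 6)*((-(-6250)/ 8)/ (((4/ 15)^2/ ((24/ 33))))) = 1171875/ 44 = 26633.52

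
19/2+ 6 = 31/2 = 15.50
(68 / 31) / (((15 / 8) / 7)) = 3808 / 465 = 8.19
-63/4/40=-63/160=-0.39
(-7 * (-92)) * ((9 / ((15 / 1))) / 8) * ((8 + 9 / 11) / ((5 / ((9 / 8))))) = 421659 / 4400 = 95.83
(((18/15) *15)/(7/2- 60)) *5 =-180/113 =-1.59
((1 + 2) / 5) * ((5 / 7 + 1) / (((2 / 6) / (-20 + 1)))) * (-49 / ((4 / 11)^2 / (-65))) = -5648643 / 4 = -1412160.75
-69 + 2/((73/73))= -67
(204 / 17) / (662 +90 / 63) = 7 / 387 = 0.02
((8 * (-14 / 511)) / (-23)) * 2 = 32 / 1679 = 0.02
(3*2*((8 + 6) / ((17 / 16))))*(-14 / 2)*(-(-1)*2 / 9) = -6272 / 51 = -122.98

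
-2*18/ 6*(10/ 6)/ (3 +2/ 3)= -30/ 11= -2.73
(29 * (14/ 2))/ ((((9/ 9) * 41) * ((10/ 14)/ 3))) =20.80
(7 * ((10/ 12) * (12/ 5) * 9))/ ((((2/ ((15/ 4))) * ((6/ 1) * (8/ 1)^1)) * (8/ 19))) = 5985/ 512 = 11.69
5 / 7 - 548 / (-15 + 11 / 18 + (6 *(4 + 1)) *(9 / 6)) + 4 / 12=-195022 / 11571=-16.85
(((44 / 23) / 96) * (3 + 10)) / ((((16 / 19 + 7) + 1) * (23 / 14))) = 2717 / 152352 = 0.02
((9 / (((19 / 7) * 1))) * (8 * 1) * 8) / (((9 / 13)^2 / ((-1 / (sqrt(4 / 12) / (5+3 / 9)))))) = -1211392 * sqrt(3) / 513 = -4090.04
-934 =-934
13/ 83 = 0.16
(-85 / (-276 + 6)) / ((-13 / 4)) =-34 / 351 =-0.10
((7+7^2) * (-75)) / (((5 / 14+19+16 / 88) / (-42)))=9055200 / 1003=9028.12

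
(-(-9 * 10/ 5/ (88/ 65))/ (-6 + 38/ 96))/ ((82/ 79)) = -277290/ 121319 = -2.29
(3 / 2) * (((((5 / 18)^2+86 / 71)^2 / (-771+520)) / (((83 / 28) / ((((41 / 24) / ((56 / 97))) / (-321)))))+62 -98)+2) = -53975873352503957 / 1058351098111488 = -51.00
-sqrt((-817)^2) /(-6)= 817 /6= 136.17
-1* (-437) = 437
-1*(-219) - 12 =207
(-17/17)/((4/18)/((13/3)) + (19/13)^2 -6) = 507/1933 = 0.26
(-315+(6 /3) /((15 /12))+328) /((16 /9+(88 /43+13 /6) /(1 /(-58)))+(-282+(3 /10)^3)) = -5650200 /203004551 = -0.03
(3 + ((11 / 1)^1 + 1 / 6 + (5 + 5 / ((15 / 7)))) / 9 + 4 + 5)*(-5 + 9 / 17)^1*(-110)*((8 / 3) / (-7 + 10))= 8460320 / 1377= 6144.02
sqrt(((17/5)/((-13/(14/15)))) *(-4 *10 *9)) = 4 *sqrt(23205)/65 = 9.37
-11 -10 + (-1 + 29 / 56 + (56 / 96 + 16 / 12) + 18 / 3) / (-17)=-61225 / 2856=-21.44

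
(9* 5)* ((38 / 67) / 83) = 1710 / 5561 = 0.31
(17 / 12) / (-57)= -17 / 684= -0.02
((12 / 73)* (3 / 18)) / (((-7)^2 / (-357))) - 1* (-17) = 8585 / 511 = 16.80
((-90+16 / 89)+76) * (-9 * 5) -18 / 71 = 621.66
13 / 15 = 0.87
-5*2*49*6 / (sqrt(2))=-1470*sqrt(2)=-2078.89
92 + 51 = 143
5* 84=420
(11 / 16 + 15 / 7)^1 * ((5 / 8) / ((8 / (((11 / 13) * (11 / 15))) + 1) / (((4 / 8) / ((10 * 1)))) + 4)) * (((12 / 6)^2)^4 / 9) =191785 / 1074276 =0.18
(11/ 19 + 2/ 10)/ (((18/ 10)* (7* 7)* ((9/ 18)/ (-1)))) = -148/ 8379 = -0.02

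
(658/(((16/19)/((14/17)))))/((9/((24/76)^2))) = 2303/323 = 7.13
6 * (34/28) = 51/7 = 7.29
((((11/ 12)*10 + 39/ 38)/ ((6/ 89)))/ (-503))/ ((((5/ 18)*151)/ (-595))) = 6153371/ 1443107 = 4.26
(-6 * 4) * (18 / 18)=-24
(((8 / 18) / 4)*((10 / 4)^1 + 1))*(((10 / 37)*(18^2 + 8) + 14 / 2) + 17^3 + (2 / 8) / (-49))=36330523 / 18648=1948.23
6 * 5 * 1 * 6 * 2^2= 720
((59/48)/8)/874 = 59/335616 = 0.00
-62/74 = -31/37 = -0.84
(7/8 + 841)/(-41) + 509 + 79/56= 562379/1148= 489.88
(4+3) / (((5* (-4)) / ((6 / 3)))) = -7 / 10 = -0.70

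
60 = 60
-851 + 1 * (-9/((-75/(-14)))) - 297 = -28742/25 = -1149.68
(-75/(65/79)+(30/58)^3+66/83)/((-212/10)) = 5935531770/1394733743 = 4.26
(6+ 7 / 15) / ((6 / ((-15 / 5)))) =-97 / 30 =-3.23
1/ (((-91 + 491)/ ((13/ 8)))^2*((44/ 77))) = 1183/ 40960000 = 0.00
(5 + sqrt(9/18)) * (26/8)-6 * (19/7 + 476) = -79969/28 + 13 * sqrt(2)/8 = -2853.74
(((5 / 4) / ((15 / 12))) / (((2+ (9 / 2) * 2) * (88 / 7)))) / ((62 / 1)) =0.00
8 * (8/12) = 16/3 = 5.33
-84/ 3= -28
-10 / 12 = -5 / 6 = -0.83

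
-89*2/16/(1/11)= -979/8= -122.38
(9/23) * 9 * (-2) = -162/23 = -7.04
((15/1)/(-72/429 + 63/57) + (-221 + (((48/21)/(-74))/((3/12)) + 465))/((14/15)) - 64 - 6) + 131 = 520719832/1539237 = 338.30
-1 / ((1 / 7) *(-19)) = 7 / 19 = 0.37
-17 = -17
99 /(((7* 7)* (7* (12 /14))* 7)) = 33 /686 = 0.05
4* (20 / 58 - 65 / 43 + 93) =367.33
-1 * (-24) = 24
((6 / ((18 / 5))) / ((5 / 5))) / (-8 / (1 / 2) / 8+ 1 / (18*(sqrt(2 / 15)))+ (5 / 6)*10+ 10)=5880 / 57619 - 10*sqrt(30) / 57619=0.10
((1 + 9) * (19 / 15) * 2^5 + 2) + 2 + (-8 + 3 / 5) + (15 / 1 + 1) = 6269 / 15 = 417.93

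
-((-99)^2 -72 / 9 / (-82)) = -401845 / 41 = -9801.10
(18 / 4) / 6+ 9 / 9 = 7 / 4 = 1.75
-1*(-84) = 84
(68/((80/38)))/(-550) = -323/5500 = -0.06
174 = 174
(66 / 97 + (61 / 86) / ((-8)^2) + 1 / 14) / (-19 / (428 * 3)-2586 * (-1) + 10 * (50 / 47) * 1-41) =43016220357 / 144094685315168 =0.00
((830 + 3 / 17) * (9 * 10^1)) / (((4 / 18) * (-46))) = -5715765 / 782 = -7309.16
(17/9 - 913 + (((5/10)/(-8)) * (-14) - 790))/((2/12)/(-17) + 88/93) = -64513759/35532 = -1815.65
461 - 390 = 71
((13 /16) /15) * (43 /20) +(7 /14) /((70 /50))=15913 /33600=0.47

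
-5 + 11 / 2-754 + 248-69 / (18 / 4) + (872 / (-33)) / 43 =-1479869 / 2838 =-521.45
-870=-870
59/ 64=0.92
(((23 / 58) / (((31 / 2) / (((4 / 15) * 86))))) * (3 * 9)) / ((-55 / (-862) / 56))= 3437352576 / 247225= 13903.74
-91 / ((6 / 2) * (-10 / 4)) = 182 / 15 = 12.13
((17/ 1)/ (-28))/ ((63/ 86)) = -0.83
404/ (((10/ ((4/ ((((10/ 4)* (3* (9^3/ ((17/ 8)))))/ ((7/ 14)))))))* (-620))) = -1717/ 33898500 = -0.00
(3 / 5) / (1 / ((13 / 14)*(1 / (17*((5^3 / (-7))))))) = -39 / 21250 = -0.00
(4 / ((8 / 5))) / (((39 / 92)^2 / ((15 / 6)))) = 52900 / 1521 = 34.78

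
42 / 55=0.76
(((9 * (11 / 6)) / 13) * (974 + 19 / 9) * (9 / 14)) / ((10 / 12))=24849 / 26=955.73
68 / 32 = 17 / 8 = 2.12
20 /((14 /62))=620 /7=88.57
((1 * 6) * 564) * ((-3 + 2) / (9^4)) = -376 / 729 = -0.52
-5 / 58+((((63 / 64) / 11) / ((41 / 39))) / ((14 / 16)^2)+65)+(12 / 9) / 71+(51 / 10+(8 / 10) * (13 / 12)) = 6923796146 / 97503945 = 71.01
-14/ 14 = -1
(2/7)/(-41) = -2/287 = -0.01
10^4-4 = 9996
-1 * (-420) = 420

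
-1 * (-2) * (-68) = -136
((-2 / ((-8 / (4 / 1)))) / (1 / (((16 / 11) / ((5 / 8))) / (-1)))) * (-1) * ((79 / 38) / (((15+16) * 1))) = 5056 / 32395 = 0.16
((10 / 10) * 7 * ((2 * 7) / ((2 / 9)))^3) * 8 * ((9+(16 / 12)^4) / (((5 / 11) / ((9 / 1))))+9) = 3497546304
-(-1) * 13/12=13/12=1.08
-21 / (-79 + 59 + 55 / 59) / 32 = 413 / 12000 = 0.03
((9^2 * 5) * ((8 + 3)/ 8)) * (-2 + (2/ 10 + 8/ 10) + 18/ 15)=891/ 8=111.38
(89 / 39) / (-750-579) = -89 / 51831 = -0.00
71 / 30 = 2.37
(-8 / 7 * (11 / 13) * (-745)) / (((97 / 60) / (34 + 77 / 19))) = 2843992800 / 167713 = 16957.50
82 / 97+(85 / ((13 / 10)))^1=83516 / 1261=66.23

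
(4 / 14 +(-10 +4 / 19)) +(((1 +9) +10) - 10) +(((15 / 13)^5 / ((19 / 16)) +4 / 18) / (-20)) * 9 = -187053589 / 493819690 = -0.38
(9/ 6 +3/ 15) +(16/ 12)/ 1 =3.03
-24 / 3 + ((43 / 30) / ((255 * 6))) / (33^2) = -8.00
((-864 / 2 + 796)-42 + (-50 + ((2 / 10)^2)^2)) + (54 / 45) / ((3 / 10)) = 172501 / 625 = 276.00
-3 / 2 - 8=-19 / 2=-9.50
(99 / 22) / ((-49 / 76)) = -342 / 49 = -6.98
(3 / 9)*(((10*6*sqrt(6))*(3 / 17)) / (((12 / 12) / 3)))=180*sqrt(6) / 17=25.94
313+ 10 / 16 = 2509 / 8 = 313.62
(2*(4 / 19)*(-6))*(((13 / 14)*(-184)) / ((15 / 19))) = 19136 / 35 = 546.74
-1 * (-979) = 979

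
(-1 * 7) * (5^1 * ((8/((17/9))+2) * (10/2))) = -18550/17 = -1091.18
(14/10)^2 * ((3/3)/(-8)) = -49/200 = -0.24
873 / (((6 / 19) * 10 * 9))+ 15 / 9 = 1943 / 60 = 32.38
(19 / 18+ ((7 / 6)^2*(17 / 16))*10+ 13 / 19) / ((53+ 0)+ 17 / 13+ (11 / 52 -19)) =1152515 / 2526696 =0.46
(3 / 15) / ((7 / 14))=2 / 5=0.40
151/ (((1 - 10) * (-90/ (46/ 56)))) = 3473/ 22680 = 0.15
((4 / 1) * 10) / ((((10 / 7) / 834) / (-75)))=-1751400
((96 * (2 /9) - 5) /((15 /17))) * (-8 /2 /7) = -476 /45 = -10.58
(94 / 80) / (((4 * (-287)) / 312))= -1833 / 5740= -0.32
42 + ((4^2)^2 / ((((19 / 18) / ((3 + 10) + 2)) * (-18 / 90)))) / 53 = -301.20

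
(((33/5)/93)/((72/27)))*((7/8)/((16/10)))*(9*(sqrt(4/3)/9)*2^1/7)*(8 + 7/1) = 0.07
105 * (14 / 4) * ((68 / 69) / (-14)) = -595 / 23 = -25.87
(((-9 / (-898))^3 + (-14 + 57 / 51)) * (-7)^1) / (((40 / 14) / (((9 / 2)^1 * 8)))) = 13987550775051 / 12310563464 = 1136.22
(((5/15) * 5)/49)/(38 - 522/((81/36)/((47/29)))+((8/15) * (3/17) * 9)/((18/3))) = -425/4221546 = -0.00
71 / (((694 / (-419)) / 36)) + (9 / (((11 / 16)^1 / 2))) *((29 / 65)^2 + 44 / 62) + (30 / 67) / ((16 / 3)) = -407116575560709 / 267963324200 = -1519.30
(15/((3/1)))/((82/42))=105/41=2.56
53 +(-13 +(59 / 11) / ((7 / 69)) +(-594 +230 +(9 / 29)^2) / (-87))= 546782528 / 5633859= 97.05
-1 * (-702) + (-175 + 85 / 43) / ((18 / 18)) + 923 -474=42053 / 43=977.98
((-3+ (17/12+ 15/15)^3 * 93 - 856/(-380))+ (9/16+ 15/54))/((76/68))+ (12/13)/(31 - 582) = 153454076387/130653120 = 1174.52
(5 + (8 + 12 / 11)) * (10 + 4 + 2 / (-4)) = 4185 / 22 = 190.23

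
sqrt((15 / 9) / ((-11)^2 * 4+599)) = 0.04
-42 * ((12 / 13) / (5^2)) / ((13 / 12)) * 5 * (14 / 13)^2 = -8.30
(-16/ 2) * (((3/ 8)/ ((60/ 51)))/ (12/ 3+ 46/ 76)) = -969/ 1750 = -0.55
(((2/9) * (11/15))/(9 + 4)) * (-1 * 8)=-176/1755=-0.10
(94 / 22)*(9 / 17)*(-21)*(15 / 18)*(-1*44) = 29610 / 17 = 1741.76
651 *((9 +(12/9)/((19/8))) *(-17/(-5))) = 402101/19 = 21163.21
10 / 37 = 0.27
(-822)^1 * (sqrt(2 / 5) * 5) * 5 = -4110 * sqrt(10) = -12996.96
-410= -410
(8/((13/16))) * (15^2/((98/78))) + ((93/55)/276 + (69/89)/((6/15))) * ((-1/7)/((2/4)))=19448558737/11033330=1762.71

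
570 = 570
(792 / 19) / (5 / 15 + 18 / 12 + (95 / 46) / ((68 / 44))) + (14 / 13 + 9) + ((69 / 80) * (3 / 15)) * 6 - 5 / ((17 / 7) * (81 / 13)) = 21163768229 / 884309400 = 23.93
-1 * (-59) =59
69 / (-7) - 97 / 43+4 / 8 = -6991 / 602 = -11.61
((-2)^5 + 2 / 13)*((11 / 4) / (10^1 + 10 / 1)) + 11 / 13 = -3.53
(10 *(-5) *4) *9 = -1800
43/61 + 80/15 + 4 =1837/183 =10.04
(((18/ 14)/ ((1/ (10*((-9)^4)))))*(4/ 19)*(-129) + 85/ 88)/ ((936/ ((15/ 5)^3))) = -66084.31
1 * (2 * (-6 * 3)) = -36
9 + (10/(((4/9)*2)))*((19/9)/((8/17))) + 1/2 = 59.97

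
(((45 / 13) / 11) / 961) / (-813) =-15 / 37241633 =-0.00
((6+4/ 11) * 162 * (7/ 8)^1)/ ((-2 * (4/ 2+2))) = -19845/ 176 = -112.76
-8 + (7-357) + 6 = -352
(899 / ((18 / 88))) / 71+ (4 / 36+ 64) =8947 / 71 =126.01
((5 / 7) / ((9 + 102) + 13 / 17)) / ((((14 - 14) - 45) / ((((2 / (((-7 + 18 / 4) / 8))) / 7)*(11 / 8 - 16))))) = -0.00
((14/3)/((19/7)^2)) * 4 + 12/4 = 5993/1083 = 5.53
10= 10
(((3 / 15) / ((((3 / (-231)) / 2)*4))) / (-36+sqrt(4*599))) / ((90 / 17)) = -119*sqrt(599) / 45000 -119 / 2500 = -0.11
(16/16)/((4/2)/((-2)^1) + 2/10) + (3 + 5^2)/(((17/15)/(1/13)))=575/884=0.65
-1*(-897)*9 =8073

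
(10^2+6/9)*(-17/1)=-5134/3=-1711.33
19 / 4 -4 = 3 / 4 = 0.75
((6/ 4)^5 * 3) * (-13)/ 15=-3159/ 160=-19.74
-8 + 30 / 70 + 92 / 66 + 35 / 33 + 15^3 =259481 / 77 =3369.88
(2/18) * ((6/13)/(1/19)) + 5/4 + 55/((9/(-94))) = -267799/468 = -572.22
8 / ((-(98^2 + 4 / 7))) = -7 / 8404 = -0.00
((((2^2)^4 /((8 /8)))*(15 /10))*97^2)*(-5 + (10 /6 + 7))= 13247872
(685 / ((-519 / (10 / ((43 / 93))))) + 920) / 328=2.72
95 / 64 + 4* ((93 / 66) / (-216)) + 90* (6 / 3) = 3449159 / 19008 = 181.46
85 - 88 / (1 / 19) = -1587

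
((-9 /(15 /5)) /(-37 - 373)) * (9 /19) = 27 /7790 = 0.00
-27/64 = -0.42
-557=-557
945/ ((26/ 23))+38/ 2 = 22229/ 26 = 854.96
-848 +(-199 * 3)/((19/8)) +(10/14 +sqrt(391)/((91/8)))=-146121/133 +8 * sqrt(391)/91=-1096.92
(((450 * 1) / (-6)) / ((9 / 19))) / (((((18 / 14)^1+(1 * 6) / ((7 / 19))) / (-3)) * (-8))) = -3325 / 984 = -3.38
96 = 96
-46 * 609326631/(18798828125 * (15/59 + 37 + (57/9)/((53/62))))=-131470141884453/3938204101562500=-0.03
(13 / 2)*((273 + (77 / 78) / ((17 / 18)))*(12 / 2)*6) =64126.59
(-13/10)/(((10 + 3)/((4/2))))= -1/5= -0.20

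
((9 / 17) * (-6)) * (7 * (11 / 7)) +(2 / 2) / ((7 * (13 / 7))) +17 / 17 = -7484 / 221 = -33.86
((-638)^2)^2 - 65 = 165684817871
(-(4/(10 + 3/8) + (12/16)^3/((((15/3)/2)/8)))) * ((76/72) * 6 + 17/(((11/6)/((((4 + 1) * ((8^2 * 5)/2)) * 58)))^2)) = -11388116373983419/602580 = -18898928563.81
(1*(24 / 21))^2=64 / 49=1.31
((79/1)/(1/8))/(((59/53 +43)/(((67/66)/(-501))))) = -561058/19327077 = -0.03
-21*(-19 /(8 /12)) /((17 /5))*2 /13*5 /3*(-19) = -189525 /221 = -857.58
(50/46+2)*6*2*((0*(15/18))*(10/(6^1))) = 0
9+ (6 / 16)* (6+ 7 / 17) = 1551 / 136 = 11.40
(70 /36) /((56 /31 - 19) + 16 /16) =-1085 /9036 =-0.12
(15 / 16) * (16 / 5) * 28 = 84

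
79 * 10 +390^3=59319790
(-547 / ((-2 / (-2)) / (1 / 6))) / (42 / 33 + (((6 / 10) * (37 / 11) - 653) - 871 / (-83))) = 2497055 / 17508102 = 0.14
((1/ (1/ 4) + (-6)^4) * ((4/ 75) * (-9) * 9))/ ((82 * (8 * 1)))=-351/ 41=-8.56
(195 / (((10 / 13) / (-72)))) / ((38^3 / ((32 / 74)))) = -0.14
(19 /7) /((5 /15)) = 57 /7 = 8.14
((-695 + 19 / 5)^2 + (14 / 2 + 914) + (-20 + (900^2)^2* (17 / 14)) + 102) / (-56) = -139421333783077 / 9800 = -14226666712.56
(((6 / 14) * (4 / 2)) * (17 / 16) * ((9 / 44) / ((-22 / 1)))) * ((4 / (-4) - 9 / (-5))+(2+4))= -7803 / 135520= -0.06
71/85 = 0.84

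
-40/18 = -20/9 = -2.22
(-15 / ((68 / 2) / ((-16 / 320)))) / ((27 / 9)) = 1 / 136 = 0.01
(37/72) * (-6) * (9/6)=-37/8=-4.62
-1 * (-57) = 57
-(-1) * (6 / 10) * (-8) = -4.80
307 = 307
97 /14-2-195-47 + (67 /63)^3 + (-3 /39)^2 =-19934143843 /84515886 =-235.86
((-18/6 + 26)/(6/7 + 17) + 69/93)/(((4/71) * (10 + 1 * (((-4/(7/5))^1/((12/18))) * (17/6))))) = -651567/38750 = -16.81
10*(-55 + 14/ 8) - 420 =-1905/ 2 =-952.50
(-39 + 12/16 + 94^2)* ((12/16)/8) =105573/128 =824.79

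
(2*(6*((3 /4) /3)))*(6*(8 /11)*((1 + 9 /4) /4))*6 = 702 /11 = 63.82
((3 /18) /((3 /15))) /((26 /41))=205 /156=1.31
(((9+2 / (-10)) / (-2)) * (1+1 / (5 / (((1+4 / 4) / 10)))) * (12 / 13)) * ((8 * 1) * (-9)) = 38016 / 125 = 304.13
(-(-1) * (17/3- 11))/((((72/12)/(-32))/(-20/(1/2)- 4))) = -11264/9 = -1251.56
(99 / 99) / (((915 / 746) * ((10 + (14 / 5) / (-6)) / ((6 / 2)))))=2238 / 8723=0.26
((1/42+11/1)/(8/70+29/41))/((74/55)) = 5220325/523476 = 9.97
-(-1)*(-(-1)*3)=3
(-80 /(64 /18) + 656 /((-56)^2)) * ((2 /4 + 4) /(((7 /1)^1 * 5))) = -39321 /13720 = -2.87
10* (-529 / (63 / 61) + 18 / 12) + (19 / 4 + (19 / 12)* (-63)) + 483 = -297301 / 63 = -4719.06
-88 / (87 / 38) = -3344 / 87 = -38.44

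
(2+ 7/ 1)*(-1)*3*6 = -162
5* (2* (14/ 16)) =35/ 4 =8.75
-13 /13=-1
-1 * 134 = -134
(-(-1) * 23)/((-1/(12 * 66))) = -18216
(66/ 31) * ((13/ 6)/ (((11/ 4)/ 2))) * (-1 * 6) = -624/ 31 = -20.13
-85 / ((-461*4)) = 85 / 1844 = 0.05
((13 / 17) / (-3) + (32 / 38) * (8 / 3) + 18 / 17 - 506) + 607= 33608 / 323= 104.05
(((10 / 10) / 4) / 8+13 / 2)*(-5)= -1045 / 32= -32.66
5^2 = 25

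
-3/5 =-0.60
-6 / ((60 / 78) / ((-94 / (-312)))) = -47 / 20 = -2.35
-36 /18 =-2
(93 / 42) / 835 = 31 / 11690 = 0.00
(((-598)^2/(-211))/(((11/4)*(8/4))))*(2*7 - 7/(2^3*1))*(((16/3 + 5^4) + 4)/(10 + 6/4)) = -47071570/211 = -223088.01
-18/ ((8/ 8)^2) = -18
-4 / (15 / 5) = -4 / 3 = -1.33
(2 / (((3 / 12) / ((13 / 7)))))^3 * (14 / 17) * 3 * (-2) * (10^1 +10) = -269967360 / 833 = -324090.47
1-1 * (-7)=8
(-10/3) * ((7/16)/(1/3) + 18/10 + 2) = -409/24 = -17.04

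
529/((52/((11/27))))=5819/1404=4.14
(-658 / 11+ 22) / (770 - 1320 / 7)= -1456 / 22385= -0.07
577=577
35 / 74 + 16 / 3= 1289 / 222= 5.81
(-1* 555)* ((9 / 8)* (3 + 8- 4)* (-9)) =314685 / 8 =39335.62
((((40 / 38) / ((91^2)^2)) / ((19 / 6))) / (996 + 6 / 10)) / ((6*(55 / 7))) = 20 / 193846651537539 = 0.00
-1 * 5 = -5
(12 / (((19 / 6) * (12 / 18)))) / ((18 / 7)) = 42 / 19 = 2.21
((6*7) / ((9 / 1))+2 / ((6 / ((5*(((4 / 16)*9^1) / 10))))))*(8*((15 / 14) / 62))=0.70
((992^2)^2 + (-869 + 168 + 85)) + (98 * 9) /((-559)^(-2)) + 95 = 968657563817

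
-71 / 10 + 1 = -61 / 10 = -6.10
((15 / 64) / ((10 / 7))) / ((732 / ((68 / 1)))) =0.02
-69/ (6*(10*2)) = -23/ 40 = -0.58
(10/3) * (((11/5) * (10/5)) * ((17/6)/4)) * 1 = 187/18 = 10.39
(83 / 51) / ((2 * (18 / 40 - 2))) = -830 / 1581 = -0.52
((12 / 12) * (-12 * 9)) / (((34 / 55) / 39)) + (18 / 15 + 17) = -577603 / 85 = -6795.33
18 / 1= 18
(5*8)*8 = 320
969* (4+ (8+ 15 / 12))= 51357 / 4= 12839.25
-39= -39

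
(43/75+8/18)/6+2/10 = 499/1350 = 0.37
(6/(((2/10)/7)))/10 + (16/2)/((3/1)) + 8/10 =367/15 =24.47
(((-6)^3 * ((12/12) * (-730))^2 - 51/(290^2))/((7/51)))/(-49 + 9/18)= 493702860242601/28551950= 17291388.51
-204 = -204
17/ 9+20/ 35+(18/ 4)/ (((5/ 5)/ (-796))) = -225511/ 63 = -3579.54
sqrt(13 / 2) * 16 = 8 * sqrt(26) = 40.79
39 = 39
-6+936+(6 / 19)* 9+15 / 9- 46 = 50645 / 57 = 888.51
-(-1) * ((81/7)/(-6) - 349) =-4913/14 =-350.93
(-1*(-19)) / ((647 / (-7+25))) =342 / 647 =0.53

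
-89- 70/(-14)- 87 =-171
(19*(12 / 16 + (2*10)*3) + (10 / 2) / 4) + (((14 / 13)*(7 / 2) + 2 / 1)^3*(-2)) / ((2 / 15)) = -7578983 / 4394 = -1724.85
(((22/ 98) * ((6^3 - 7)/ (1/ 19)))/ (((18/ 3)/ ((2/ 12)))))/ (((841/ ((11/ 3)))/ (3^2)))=480491/ 494508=0.97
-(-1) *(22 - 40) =-18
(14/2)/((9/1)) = 7/9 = 0.78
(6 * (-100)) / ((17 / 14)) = -8400 / 17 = -494.12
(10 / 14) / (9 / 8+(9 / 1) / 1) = 40 / 567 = 0.07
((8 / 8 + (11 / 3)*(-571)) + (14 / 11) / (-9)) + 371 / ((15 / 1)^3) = -77691419 / 37125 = -2092.70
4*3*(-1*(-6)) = 72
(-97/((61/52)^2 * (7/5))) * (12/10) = -1573728/26047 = -60.42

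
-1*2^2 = -4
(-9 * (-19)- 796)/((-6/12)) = 1250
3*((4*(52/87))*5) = 1040/29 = 35.86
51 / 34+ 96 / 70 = 201 / 70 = 2.87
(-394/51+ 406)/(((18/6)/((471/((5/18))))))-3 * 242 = 19072194/85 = 224378.75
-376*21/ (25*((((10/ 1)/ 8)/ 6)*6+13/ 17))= -156.77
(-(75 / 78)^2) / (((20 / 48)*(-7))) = 375 / 1183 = 0.32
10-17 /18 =163 /18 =9.06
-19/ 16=-1.19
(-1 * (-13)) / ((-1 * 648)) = -13 / 648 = -0.02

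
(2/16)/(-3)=-1/24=-0.04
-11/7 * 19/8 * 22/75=-2299/2100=-1.09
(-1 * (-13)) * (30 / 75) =26 / 5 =5.20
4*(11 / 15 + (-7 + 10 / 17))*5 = -5792 / 51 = -113.57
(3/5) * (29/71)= 87/355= 0.25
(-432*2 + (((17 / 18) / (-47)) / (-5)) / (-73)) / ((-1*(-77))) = -38113511 / 3396690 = -11.22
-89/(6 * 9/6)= -89/9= -9.89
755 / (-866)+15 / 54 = -2315 / 3897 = -0.59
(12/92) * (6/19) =18/437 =0.04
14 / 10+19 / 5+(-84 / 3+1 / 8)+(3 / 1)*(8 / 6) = -747 / 40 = -18.68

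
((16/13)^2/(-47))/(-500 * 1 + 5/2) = 512/7903285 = 0.00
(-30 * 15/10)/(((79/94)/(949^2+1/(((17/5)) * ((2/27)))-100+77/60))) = -129510809439/2686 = -48216980.43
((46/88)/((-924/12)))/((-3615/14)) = 23/874830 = 0.00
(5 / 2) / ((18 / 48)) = 20 / 3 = 6.67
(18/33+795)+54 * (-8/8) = 8157/11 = 741.55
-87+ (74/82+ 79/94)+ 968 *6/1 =22055451/3854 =5722.74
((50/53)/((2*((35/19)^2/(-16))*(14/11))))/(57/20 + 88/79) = -50193440/113855077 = -0.44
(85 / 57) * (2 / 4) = 85 / 114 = 0.75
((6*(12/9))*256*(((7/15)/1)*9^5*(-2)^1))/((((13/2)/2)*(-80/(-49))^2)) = -21171979584/1625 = -13028910.51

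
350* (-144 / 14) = -3600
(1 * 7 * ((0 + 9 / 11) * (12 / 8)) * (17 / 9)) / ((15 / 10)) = 119 / 11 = 10.82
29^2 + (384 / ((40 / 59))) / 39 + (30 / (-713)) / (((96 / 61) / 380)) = 156713493 / 185380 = 845.36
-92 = -92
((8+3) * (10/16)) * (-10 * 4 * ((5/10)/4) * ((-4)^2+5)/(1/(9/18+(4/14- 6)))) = 60225/16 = 3764.06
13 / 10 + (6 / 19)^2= 5053 / 3610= 1.40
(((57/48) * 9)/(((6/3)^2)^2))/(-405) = -19/11520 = -0.00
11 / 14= 0.79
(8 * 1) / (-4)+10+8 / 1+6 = 22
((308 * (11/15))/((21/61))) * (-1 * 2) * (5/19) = -59048/171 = -345.31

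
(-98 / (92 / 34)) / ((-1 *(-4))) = -9.05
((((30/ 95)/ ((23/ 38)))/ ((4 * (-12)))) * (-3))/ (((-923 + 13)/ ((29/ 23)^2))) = -2523/ 44287880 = -0.00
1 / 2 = 0.50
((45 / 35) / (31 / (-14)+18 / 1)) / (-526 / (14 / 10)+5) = -42 / 191165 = -0.00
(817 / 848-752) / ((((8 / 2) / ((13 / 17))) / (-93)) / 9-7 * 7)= 6929880399 / 452184976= 15.33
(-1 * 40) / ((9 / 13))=-520 / 9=-57.78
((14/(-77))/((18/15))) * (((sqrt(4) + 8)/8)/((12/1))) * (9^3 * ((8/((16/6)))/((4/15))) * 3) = -273375/704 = -388.32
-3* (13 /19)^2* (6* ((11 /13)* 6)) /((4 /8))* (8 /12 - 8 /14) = -20592 /2527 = -8.15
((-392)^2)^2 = 23612624896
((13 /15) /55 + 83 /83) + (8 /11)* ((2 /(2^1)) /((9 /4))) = 3314 /2475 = 1.34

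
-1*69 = -69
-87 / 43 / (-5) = 87 / 215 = 0.40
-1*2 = -2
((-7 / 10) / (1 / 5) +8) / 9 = 1 / 2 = 0.50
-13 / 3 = -4.33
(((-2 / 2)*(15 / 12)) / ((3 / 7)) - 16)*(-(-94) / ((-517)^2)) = -227 / 34122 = -0.01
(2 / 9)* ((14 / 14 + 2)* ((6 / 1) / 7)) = 4 / 7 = 0.57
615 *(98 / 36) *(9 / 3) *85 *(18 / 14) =1097775 / 2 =548887.50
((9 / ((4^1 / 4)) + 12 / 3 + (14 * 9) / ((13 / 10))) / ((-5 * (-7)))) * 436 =623044 / 455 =1369.33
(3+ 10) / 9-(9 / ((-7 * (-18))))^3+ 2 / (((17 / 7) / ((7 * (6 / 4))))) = 4236583 / 419832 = 10.09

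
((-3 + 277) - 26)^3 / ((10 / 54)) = 411830784 / 5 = 82366156.80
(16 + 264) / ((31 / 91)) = 25480 / 31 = 821.94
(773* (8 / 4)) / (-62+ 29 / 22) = -34012 / 1335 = -25.48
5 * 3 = 15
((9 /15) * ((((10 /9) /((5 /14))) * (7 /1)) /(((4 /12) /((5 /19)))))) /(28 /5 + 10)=490 /741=0.66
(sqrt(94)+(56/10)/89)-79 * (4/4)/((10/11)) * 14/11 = -49189/445+sqrt(94) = -100.84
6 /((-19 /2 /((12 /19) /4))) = -36 /361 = -0.10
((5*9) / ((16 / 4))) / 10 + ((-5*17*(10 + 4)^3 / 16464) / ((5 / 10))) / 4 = -143 / 24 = -5.96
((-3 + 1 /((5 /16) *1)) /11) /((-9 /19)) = -19 /495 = -0.04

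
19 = 19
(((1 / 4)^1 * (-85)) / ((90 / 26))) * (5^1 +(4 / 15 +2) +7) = -23647 / 270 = -87.58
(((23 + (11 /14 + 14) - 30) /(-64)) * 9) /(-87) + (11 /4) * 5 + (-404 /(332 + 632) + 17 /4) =110173015 /6262144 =17.59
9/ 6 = 3/ 2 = 1.50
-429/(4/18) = -3861/2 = -1930.50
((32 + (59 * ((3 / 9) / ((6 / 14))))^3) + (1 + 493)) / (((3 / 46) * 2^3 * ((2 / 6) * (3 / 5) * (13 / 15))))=40726359325 / 37908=1074347.35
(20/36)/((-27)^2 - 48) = 5/6129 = 0.00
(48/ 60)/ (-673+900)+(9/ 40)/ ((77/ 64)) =16652/ 87395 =0.19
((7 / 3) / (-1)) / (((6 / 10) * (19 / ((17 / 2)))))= -1.74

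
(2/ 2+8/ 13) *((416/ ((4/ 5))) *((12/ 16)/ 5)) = 126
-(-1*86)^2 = -7396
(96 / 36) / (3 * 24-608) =-1 / 201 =-0.00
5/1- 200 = -195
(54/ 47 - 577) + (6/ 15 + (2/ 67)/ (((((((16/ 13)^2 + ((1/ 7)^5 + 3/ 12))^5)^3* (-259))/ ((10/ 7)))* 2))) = -575.45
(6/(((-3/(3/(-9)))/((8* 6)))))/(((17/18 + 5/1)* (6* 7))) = 96/749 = 0.13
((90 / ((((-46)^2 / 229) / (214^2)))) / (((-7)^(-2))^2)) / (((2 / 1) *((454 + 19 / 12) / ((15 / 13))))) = 7284205284300 / 5370937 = 1356226.16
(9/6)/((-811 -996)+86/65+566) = -195/161158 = -0.00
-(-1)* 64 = 64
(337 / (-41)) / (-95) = 337 / 3895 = 0.09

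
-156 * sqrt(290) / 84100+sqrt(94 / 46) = -39 * sqrt(290) / 21025+sqrt(1081) / 23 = 1.40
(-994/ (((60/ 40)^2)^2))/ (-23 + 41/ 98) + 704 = 712.69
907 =907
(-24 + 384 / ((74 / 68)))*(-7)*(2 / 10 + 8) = -18876.84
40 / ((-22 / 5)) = -100 / 11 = -9.09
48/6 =8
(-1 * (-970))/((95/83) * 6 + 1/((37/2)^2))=55109095/390331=141.19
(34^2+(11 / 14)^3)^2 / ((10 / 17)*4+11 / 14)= 171197409042425 / 401754528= 426124.40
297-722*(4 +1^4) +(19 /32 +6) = -105805 /32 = -3306.41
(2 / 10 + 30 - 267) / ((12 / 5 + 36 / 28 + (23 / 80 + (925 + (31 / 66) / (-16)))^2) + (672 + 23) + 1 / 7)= -46211235840 / 167203777049503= -0.00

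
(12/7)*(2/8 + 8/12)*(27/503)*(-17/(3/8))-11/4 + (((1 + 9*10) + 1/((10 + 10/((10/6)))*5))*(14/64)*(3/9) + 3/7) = 4425629/9013760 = 0.49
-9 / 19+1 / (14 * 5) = -611 / 1330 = -0.46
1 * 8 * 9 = 72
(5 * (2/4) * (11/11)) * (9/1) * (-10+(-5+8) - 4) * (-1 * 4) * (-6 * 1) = -5940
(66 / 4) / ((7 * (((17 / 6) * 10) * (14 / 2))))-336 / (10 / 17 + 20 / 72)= -171286209 / 441490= -387.97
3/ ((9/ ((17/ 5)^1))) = 17/ 15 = 1.13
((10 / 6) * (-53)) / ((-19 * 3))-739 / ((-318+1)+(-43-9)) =8302 / 2337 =3.55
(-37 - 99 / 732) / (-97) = 9061 / 23668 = 0.38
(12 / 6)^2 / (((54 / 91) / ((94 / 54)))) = 8554 / 729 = 11.73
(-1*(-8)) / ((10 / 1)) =4 / 5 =0.80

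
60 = 60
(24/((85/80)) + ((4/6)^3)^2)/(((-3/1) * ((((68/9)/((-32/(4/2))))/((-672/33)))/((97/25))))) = -24424357888/19312425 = -1264.70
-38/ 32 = -19/ 16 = -1.19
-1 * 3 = -3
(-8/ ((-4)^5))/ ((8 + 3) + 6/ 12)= 1/ 1472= 0.00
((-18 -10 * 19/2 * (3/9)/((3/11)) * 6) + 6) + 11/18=-12745/18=-708.06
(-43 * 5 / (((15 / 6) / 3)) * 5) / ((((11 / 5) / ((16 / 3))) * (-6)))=17200 / 33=521.21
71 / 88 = 0.81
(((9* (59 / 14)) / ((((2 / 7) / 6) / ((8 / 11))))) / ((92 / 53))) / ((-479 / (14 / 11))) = -1182006 / 1333057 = -0.89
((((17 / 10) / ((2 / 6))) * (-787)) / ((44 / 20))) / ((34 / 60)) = -35415 / 11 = -3219.55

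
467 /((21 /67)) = 31289 /21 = 1489.95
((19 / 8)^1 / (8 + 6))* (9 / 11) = 171 / 1232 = 0.14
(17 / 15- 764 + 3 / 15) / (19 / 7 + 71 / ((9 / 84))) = -16016 / 13973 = -1.15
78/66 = 13/11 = 1.18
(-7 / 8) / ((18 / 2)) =-7 / 72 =-0.10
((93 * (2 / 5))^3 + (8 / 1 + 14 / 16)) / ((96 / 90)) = 154463169 / 3200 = 48269.74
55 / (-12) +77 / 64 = -649 / 192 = -3.38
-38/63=-0.60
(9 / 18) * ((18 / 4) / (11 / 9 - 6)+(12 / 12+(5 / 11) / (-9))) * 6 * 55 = 325 / 258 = 1.26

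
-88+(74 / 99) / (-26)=-113293 / 1287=-88.03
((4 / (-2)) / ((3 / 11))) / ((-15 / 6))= 44 / 15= 2.93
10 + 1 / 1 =11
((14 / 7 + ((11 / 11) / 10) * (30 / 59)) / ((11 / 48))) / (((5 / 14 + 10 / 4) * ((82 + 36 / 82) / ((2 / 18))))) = 3157 / 747825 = 0.00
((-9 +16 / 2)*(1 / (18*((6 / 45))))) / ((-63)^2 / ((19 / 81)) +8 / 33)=-0.00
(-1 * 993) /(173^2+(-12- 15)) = -0.03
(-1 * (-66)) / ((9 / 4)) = 88 / 3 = 29.33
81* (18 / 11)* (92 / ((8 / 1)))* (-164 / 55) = -2749788 / 605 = -4545.10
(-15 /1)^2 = 225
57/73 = 0.78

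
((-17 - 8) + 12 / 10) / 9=-119 / 45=-2.64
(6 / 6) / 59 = 1 / 59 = 0.02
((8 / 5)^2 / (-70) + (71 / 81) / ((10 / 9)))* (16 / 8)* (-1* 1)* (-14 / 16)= 11849 / 9000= 1.32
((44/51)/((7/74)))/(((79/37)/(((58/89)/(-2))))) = -3493688/2510067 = -1.39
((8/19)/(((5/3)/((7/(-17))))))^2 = 28224/2608225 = 0.01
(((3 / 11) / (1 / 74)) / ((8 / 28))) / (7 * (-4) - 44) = -259 / 264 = -0.98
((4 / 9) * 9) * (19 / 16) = 19 / 4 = 4.75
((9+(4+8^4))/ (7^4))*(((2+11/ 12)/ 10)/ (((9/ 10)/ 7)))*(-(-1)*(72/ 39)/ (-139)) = -5870/ 113841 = -0.05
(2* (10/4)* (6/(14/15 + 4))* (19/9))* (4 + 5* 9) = 23275/37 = 629.05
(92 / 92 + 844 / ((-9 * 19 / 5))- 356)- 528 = -155213 / 171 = -907.68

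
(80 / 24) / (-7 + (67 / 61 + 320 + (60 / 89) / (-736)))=1997872 / 188257947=0.01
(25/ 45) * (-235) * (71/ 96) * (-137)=11429225/ 864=13228.27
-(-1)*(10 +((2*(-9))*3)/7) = 2.29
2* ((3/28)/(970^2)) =3/13172600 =0.00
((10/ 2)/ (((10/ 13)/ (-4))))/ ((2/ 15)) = -195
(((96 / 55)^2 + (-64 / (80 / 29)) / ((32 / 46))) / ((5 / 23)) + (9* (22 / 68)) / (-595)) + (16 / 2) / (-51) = -51241897727 / 367174500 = -139.56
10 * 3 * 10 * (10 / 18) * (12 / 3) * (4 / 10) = 800 / 3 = 266.67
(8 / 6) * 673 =2692 / 3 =897.33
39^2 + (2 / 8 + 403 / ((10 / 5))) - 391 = 5327 / 4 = 1331.75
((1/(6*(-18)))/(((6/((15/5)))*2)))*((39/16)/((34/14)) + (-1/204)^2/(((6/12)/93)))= -13985/5992704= -0.00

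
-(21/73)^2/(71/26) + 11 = 4150483/378359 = 10.97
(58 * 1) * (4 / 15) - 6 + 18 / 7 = 1264 / 105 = 12.04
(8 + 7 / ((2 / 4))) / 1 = 22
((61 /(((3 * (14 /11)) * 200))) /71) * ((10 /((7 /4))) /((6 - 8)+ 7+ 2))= 671 /730590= 0.00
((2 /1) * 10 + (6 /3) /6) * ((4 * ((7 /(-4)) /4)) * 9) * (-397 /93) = 169519 /124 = 1367.09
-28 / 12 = -7 / 3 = -2.33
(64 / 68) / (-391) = -16 / 6647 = -0.00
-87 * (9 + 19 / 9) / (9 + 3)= -80.56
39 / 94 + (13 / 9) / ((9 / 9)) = 1573 / 846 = 1.86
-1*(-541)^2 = -292681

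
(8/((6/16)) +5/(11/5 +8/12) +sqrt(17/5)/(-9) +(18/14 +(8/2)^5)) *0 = 0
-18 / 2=-9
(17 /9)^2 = 289 /81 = 3.57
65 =65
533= 533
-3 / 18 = -1 / 6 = -0.17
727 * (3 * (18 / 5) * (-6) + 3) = -224643 / 5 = -44928.60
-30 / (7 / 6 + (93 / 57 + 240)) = -3420 / 27679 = -0.12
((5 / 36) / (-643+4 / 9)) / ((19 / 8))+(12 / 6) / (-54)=-0.04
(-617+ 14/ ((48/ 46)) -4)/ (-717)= 7291/ 8604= 0.85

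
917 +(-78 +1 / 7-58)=5468 / 7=781.14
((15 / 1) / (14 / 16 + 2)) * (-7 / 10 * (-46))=168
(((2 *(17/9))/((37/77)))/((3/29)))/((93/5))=379610/92907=4.09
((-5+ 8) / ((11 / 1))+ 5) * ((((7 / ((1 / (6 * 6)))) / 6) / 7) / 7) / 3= 116 / 77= 1.51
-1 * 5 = -5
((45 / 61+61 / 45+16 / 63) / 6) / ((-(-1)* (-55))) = -7517 / 1056825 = -0.01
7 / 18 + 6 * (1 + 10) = 1195 / 18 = 66.39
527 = 527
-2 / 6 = -1 / 3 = -0.33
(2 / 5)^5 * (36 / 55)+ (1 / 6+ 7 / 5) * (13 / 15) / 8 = 4366513 / 24750000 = 0.18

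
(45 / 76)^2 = 2025 / 5776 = 0.35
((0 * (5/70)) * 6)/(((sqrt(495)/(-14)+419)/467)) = 0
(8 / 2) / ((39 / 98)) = 392 / 39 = 10.05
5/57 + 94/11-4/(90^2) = 3653566/423225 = 8.63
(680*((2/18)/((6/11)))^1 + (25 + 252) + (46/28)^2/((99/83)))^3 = 14384161514436894479125/197259333784128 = 72920055.23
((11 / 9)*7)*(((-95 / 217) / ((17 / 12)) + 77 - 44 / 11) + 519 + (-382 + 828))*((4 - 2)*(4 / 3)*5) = 187148720 / 1581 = 118373.64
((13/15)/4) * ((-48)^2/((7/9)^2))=202176/245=825.21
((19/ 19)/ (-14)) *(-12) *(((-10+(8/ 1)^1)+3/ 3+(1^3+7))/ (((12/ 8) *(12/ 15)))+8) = 11.86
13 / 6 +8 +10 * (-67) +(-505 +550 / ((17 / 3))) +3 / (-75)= -2722927 / 2550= -1067.81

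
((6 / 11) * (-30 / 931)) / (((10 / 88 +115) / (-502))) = 72288 / 943103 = 0.08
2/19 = 0.11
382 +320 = 702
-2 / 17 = -0.12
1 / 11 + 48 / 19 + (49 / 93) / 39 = 1994210 / 758043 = 2.63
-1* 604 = -604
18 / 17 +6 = 120 / 17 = 7.06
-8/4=-2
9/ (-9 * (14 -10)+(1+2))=-3/ 11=-0.27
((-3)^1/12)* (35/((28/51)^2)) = -13005/448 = -29.03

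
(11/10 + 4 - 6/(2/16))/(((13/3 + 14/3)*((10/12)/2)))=-286/25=-11.44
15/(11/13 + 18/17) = 3315/421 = 7.87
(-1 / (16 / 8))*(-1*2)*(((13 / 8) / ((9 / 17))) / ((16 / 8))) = 1.53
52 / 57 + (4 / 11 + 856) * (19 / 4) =2551037 / 627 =4068.64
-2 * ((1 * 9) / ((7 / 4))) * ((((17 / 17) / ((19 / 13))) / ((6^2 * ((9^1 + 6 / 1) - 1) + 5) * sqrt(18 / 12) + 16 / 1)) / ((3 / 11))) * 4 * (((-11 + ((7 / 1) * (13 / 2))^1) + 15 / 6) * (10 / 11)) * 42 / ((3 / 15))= 443289600 / 14757889 - 7051075200 * sqrt(6) / 14757889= -1140.29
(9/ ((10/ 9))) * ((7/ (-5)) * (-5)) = 567/ 10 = 56.70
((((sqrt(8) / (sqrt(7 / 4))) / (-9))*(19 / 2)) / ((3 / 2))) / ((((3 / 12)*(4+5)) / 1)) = -304*sqrt(14) / 1701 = -0.67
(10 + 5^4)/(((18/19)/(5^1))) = 60325/18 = 3351.39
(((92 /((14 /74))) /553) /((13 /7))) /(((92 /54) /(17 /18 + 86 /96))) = 29415 /57512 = 0.51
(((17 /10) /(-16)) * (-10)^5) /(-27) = -393.52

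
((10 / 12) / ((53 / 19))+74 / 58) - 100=-907679 / 9222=-98.43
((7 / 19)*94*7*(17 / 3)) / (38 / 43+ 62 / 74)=797.95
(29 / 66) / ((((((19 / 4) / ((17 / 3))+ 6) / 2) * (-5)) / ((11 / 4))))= -493 / 6975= -0.07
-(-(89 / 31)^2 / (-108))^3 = -496981290961 / 1117999036999872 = -0.00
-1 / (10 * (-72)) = 1 / 720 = 0.00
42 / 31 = 1.35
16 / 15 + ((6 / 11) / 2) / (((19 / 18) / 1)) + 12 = 41774 / 3135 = 13.33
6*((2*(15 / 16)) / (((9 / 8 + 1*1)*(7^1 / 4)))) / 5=72 / 119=0.61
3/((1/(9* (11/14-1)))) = -81/14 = -5.79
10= 10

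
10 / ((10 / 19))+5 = 24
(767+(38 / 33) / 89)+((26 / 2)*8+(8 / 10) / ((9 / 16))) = 38435131 / 44055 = 872.44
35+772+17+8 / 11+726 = 17058 / 11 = 1550.73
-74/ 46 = -37/ 23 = -1.61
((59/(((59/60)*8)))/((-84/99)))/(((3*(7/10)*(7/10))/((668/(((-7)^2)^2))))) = -1377750/823543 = -1.67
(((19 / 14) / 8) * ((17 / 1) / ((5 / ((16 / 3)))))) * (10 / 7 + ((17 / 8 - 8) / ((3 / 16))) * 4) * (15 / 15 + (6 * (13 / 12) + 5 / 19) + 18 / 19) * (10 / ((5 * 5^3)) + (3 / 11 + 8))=-27811441873 / 1010625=-27519.05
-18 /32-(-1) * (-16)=-265 /16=-16.56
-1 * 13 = -13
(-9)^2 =81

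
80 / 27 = 2.96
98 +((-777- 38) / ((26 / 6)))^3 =-14616055819 / 2197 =-6652733.65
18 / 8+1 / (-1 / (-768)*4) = 777 / 4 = 194.25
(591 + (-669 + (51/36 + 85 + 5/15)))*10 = 87.50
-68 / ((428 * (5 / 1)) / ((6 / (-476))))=3 / 7490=0.00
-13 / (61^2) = -13 / 3721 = -0.00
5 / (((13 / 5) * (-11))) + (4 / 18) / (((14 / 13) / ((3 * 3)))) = 1684 / 1001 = 1.68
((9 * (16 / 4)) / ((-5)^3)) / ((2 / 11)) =-198 / 125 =-1.58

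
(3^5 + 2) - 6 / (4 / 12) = 227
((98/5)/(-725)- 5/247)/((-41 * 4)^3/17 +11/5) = 719627/3949415496975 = 0.00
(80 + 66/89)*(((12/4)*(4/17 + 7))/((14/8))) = 10606536/10591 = 1001.47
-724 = -724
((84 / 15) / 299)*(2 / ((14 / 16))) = 64 / 1495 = 0.04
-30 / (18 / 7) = -35 / 3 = -11.67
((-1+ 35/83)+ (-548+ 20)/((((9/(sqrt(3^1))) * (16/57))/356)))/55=-6764 * sqrt(3)/5 - 48/4565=-2343.13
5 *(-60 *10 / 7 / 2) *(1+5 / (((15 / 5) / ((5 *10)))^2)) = -893500 / 3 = -297833.33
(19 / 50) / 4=19 / 200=0.10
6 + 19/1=25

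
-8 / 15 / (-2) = 4 / 15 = 0.27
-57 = -57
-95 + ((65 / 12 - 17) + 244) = 1649 / 12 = 137.42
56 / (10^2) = 14 / 25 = 0.56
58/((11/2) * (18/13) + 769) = 377/5048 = 0.07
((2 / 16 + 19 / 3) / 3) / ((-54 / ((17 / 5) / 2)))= -527 / 7776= -0.07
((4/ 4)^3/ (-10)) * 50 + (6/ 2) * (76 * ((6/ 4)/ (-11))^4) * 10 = -123325/ 29282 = -4.21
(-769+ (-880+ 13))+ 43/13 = -21225/13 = -1632.69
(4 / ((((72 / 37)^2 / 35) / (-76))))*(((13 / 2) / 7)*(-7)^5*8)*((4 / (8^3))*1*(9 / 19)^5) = 1090271182455 / 16681088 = 65359.72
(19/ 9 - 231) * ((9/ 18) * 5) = -5150/ 9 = -572.22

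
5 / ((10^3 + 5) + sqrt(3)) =1675 / 336674 - 5 *sqrt(3) / 1010022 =0.00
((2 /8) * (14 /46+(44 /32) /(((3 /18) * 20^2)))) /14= 11959 /2060800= 0.01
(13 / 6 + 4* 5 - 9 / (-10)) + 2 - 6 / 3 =23.07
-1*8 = -8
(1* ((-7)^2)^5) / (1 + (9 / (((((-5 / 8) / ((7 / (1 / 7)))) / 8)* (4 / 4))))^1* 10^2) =-282475249 / 564479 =-500.42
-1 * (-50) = 50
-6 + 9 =3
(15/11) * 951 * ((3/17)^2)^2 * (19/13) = 21953835/11943503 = 1.84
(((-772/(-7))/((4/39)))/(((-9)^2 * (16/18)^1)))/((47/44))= 27599/1974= 13.98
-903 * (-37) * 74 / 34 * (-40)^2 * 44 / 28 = 3108177600 / 17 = 182833976.47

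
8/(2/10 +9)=20/23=0.87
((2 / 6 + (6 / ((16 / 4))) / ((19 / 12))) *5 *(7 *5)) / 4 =12775 / 228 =56.03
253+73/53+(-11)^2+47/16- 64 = 314.31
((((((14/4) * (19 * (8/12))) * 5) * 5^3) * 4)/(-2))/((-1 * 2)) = 83125/3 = 27708.33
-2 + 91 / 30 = 31 / 30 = 1.03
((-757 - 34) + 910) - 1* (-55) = 174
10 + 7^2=59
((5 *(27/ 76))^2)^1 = 18225/ 5776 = 3.16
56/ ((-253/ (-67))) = 3752/ 253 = 14.83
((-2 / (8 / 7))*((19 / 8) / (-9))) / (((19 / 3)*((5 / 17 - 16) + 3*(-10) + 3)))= -0.00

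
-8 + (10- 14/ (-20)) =27/ 10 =2.70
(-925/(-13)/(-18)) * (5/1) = -4625/234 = -19.76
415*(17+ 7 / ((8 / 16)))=12865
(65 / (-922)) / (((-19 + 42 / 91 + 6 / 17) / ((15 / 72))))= 71825 / 88932432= 0.00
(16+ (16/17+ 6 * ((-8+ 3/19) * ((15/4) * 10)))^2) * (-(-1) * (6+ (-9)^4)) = 2130792867327135/104329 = 20423783102.75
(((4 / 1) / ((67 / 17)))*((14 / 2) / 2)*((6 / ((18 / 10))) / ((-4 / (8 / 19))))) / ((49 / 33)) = -7480 / 8911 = -0.84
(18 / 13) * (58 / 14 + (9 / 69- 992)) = -2862432 / 2093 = -1367.62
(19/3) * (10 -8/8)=57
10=10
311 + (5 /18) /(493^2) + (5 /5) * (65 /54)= 2048781553 /6562323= 312.20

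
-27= -27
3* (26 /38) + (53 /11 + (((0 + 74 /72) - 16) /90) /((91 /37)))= 59888879 /8803080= 6.80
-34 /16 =-17 /8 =-2.12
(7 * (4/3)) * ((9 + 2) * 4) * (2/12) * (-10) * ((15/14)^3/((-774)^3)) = 6875/3786759396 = 0.00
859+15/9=860.67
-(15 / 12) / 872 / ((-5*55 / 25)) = 5 / 38368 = 0.00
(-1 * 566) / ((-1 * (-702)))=-283 / 351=-0.81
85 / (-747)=-85 / 747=-0.11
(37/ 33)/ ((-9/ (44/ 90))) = -74/ 1215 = -0.06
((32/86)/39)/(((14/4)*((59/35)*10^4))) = 2/12367875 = 0.00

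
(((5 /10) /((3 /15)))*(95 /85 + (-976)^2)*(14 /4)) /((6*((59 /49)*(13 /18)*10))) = 16663431519 /104312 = 159746.06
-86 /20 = -4.30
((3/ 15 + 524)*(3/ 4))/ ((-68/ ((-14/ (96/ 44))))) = 201817/ 5440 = 37.10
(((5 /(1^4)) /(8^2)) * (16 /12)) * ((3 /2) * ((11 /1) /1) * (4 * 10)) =275 /4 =68.75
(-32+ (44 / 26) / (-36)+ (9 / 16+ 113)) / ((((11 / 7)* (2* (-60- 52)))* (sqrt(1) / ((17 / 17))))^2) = 152597 / 231948288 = 0.00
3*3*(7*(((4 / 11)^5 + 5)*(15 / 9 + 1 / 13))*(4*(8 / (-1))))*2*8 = -589499602944 / 2093663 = -281563.75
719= 719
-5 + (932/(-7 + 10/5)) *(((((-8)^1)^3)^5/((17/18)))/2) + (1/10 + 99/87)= 17117337758705104781/4930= 3472076624483794.07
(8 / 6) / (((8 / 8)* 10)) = 2 / 15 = 0.13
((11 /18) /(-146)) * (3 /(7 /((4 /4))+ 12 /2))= -11 /11388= -0.00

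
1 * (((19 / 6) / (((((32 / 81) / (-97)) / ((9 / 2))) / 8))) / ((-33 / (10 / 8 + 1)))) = 1343547 / 704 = 1908.45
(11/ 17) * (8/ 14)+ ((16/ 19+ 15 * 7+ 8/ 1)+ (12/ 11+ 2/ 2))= 2892566/ 24871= 116.30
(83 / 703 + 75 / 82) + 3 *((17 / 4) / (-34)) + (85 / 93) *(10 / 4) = 63103015 / 21444312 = 2.94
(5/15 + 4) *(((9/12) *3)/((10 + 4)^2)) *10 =195/392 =0.50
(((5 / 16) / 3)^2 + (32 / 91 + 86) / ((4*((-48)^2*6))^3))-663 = -5100338104598786215 / 7692943557132288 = -662.99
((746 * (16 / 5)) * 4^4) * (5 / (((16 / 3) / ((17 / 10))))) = 4869888 / 5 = 973977.60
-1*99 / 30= -33 / 10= -3.30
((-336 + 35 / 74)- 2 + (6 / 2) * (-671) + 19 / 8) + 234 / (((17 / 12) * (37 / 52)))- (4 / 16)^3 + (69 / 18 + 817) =-156418039 / 120768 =-1295.19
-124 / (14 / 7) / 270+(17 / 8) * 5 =11227 / 1080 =10.40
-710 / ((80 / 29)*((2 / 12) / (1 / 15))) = -2059 / 20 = -102.95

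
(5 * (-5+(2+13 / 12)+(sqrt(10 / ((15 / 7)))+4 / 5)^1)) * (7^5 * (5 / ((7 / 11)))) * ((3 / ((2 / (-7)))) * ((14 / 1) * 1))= 433536565 / 4-32353475 * sqrt(42)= -101290340.92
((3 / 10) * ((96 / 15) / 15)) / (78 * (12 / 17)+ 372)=68 / 226875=0.00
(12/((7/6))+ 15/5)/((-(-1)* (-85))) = -93/595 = -0.16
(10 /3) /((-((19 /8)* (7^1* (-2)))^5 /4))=40960 /124847387679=0.00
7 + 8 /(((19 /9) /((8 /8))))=205 /19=10.79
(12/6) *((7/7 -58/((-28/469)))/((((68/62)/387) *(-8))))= -23334165/272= -85787.37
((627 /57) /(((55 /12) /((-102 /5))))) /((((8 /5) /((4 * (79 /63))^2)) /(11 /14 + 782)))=-3100578728 /5145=-602639.21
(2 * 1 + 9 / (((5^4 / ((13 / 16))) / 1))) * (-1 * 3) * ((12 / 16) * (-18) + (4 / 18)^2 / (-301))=2648584103 / 32508000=81.47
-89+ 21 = -68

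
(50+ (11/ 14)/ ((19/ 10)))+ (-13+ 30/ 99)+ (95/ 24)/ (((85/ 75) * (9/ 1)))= 68234429/ 1790712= 38.10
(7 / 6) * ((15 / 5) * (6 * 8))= 168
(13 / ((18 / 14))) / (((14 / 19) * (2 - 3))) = -247 / 18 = -13.72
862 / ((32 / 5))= 2155 / 16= 134.69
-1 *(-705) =705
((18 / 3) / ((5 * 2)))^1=3 / 5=0.60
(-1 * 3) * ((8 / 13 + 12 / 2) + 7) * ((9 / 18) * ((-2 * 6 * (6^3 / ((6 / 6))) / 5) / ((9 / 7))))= 535248 / 65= 8234.58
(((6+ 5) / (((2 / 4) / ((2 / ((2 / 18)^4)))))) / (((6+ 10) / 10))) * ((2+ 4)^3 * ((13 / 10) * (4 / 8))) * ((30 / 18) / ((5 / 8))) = 67552056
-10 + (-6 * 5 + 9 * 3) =-13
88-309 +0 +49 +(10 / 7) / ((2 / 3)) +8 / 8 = -1182 / 7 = -168.86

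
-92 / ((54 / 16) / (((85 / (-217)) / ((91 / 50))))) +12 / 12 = 3661169 / 533169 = 6.87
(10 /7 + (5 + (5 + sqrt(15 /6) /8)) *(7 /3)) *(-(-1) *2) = 50.45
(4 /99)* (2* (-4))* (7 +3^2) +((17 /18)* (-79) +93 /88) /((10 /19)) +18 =-201049 /1584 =-126.92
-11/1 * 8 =-88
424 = 424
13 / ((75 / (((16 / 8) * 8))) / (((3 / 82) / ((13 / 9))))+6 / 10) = 4680 / 66841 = 0.07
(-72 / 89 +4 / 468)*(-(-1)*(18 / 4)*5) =-41675 / 2314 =-18.01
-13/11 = -1.18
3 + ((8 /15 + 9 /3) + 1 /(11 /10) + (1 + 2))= 1723 /165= 10.44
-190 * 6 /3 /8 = -95 /2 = -47.50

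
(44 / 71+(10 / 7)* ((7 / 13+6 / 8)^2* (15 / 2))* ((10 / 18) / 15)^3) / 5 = 0.12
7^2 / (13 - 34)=-7 / 3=-2.33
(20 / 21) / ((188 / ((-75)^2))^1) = 9375 / 329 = 28.50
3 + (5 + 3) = 11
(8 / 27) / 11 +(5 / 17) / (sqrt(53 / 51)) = 8 / 297 +5 *sqrt(2703) / 901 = 0.32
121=121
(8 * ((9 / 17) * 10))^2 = 518400 / 289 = 1793.77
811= 811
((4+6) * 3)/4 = 15/2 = 7.50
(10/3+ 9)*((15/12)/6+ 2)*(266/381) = 260813/13716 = 19.02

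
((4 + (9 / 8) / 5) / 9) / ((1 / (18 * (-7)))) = -1183 / 20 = -59.15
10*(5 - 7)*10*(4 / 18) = -400 / 9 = -44.44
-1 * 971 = -971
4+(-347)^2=120413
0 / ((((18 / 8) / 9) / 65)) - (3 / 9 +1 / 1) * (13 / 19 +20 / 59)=-4588 / 3363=-1.36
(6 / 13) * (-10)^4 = 60000 / 13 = 4615.38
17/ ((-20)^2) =17/ 400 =0.04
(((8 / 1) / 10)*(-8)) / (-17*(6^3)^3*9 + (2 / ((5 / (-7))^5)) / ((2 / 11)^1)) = 0.00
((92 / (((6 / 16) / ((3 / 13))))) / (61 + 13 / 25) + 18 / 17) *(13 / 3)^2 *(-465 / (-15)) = 135547438 / 117657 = 1152.06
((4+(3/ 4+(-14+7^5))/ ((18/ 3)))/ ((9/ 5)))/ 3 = 336355/ 648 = 519.07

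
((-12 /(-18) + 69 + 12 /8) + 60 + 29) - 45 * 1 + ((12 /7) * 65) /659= 3192263 /27678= 115.34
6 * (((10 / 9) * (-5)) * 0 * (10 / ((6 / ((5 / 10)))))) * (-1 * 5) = 0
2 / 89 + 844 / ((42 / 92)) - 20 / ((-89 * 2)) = 1848.90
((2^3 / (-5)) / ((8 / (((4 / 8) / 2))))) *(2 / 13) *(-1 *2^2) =2 / 65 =0.03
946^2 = 894916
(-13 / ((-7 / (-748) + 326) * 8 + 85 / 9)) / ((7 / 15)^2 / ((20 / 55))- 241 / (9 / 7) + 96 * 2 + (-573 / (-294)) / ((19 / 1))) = -3666482820 / 3880931855963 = -0.00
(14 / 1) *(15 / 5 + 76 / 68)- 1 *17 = 691 / 17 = 40.65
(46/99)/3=46/297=0.15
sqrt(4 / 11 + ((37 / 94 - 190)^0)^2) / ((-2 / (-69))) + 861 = 69 * sqrt(165) / 22 + 861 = 901.29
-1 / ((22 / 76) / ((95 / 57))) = -190 / 33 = -5.76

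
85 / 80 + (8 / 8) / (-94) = 791 / 752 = 1.05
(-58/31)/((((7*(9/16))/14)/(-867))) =536384/93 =5767.57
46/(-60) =-0.77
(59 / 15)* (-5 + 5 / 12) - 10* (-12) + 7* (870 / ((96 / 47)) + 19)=3216.53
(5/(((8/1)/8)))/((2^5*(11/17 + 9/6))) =85/1168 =0.07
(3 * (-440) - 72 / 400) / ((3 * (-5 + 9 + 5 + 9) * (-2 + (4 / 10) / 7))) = 154021 / 12240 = 12.58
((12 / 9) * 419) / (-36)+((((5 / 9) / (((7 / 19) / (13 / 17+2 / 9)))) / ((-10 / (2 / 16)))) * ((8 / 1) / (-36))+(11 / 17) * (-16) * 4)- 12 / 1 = -47835299 / 694008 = -68.93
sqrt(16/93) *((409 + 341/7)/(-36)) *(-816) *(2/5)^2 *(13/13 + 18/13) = 387328 *sqrt(93)/2275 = 1641.87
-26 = -26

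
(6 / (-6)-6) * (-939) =6573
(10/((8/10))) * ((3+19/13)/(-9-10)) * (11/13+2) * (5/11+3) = -53650/1859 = -28.86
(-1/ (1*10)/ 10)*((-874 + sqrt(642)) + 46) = 207/ 25 - sqrt(642)/ 100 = 8.03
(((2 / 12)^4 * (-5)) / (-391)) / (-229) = -5 / 116042544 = -0.00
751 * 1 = 751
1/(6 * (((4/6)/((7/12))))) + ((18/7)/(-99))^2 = 41695/284592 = 0.15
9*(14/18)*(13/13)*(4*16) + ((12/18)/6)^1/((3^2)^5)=238085569/531441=448.00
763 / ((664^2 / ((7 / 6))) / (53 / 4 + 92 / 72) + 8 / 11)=30726773 / 1047598184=0.03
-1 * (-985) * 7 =6895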